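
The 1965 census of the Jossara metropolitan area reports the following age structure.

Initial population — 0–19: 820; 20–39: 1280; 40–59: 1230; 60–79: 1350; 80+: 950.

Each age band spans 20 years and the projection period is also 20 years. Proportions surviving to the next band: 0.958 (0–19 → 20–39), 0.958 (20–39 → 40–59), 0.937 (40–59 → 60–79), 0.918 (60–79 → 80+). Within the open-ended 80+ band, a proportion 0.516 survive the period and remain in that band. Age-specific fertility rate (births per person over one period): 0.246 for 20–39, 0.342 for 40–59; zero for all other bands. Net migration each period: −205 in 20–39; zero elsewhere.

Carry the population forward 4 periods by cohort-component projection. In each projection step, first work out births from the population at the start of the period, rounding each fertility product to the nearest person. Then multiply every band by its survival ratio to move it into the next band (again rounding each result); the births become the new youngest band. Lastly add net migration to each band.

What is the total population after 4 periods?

(Bands numbered youngest = 1 to oldest = 5.)
After projecting period 1:
Births: 1280 × 0.246 = 315  |  1230 × 0.342 = 421 → total 736
Band 2: 820 × 0.958 = 786
Band 3: 1280 × 0.958 = 1226
Band 4: 1230 × 0.937 = 1153
Band 5: 1350 × 0.918 + 950 × 0.516 = 1239 + 490 = 1729
Net migration: Band 2 − 205 → 581
Giving 736 / 581 / 1226 / 1153 / 1729.
After projecting period 2:
Births: 581 × 0.246 = 143  |  1226 × 0.342 = 419 → total 562
Band 2: 736 × 0.958 = 705
Band 3: 581 × 0.958 = 557
Band 4: 1226 × 0.937 = 1149
Band 5: 1153 × 0.918 + 1729 × 0.516 = 1058 + 892 = 1950
Net migration: Band 2 − 205 → 500
Giving 562 / 500 / 557 / 1149 / 1950.
After projecting period 3:
Births: 500 × 0.246 = 123  |  557 × 0.342 = 190 → total 313
Band 2: 562 × 0.958 = 538
Band 3: 500 × 0.958 = 479
Band 4: 557 × 0.937 = 522
Band 5: 1149 × 0.918 + 1950 × 0.516 = 1055 + 1006 = 2061
Net migration: Band 2 − 205 → 333
Giving 313 / 333 / 479 / 522 / 2061.
After projecting period 4:
Births: 333 × 0.246 = 82  |  479 × 0.342 = 164 → total 246
Band 2: 313 × 0.958 = 300
Band 3: 333 × 0.958 = 319
Band 4: 479 × 0.937 = 449
Band 5: 522 × 0.918 + 2061 × 0.516 = 479 + 1063 = 1542
Net migration: Band 2 − 205 → 95
Giving 246 / 95 / 319 / 449 / 1542.
Total after period 4: 246 + 95 + 319 + 449 + 1542 = 2651

2651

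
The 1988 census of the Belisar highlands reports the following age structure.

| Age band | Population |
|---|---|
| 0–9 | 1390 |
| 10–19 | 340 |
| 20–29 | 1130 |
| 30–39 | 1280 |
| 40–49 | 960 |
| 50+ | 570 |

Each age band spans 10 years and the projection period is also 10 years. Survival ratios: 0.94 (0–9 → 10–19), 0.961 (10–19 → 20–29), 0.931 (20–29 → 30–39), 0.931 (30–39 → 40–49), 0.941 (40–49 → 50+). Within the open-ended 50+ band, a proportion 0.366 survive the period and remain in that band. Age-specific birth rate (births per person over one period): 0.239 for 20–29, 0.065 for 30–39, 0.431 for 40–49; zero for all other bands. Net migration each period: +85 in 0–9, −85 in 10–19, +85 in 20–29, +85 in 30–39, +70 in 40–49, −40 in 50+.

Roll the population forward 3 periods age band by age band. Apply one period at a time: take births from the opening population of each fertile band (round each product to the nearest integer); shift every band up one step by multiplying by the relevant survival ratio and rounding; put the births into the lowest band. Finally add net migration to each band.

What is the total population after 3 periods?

5694

Numbering the groups 1..6 from youngest to oldest:
— Period 1 —
Births: 1130 × 0.239 = 270 ; 1280 × 0.065 = 83 ; 960 × 0.431 = 414 → 767
Group 2: 1390 × 0.94 = 1307
Group 3: 340 × 0.961 = 327
Group 4: 1130 × 0.931 = 1052
Group 5: 1280 × 0.931 = 1192
Group 6: 960 × 0.941 + 570 × 0.366 = 903 + 209 = 1112
Net migration: Group 1 + 85 → 852; Group 2 − 85 → 1222; Group 3 + 85 → 412; Group 4 + 85 → 1137; Group 5 + 70 → 1262; Group 6 − 40 → 1072
→ [852, 1222, 412, 1137, 1262, 1072]
— Period 2 —
Births: 412 × 0.239 = 98 ; 1137 × 0.065 = 74 ; 1262 × 0.431 = 544 → 716
Group 2: 852 × 0.94 = 801
Group 3: 1222 × 0.961 = 1174
Group 4: 412 × 0.931 = 384
Group 5: 1137 × 0.931 = 1059
Group 6: 1262 × 0.941 + 1072 × 0.366 = 1188 + 392 = 1580
Net migration: Group 1 + 85 → 801; Group 2 − 85 → 716; Group 3 + 85 → 1259; Group 4 + 85 → 469; Group 5 + 70 → 1129; Group 6 − 40 → 1540
→ [801, 716, 1259, 469, 1129, 1540]
— Period 3 —
Births: 1259 × 0.239 = 301 ; 469 × 0.065 = 30 ; 1129 × 0.431 = 487 → 818
Group 2: 801 × 0.94 = 753
Group 3: 716 × 0.961 = 688
Group 4: 1259 × 0.931 = 1172
Group 5: 469 × 0.931 = 437
Group 6: 1129 × 0.941 + 1540 × 0.366 = 1062 + 564 = 1626
Net migration: Group 1 + 85 → 903; Group 2 − 85 → 668; Group 3 + 85 → 773; Group 4 + 85 → 1257; Group 5 + 70 → 507; Group 6 − 40 → 1586
→ [903, 668, 773, 1257, 507, 1586]
Total after period 3: 903 + 668 + 773 + 1257 + 507 + 1586 = 5694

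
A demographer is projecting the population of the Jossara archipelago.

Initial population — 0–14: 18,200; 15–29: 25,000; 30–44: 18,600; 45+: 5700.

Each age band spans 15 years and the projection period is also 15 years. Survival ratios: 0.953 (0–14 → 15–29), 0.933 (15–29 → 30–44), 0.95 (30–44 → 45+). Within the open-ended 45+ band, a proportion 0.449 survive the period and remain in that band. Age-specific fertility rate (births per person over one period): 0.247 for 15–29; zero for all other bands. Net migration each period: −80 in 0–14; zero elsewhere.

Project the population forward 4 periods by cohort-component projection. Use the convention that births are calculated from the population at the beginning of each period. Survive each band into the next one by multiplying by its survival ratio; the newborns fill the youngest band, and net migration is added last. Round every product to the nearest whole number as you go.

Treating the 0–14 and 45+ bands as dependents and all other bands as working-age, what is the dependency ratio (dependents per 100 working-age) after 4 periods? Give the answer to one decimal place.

383.0

[period 1]
Births: 25000 × 0.247 = 6175
15–29: 18200 × 0.953 = 17345
30–44: 25000 × 0.933 = 23325
45+: 18600 × 0.95 + 5700 × 0.449 = 17670 + 2559 = 20229
Net migration: 0–14 − 80 → 6095
Giving 6095 / 17345 / 23325 / 20229.
[period 2]
Births: 17345 × 0.247 = 4284
15–29: 6095 × 0.953 = 5809
30–44: 17345 × 0.933 = 16183
45+: 23325 × 0.95 + 20229 × 0.449 = 22159 + 9083 = 31242
Net migration: 0–14 − 80 → 4204
Giving 4204 / 5809 / 16183 / 31242.
[period 3]
Births: 5809 × 0.247 = 1435
15–29: 4204 × 0.953 = 4006
30–44: 5809 × 0.933 = 5420
45+: 16183 × 0.95 + 31242 × 0.449 = 15374 + 14028 = 29402
Net migration: 0–14 − 80 → 1355
Giving 1355 / 4006 / 5420 / 29402.
[period 4]
Births: 4006 × 0.247 = 989
15–29: 1355 × 0.953 = 1291
30–44: 4006 × 0.933 = 3738
45+: 5420 × 0.95 + 29402 × 0.449 = 5149 + 13201 = 18350
Net migration: 0–14 − 80 → 909
Giving 909 / 1291 / 3738 / 18350.
Dependents (band 0–14 + band 45+) = 909 + 18350 = 19259; working-age = 5029; ratio = 19259/5029 × 100 = 383.0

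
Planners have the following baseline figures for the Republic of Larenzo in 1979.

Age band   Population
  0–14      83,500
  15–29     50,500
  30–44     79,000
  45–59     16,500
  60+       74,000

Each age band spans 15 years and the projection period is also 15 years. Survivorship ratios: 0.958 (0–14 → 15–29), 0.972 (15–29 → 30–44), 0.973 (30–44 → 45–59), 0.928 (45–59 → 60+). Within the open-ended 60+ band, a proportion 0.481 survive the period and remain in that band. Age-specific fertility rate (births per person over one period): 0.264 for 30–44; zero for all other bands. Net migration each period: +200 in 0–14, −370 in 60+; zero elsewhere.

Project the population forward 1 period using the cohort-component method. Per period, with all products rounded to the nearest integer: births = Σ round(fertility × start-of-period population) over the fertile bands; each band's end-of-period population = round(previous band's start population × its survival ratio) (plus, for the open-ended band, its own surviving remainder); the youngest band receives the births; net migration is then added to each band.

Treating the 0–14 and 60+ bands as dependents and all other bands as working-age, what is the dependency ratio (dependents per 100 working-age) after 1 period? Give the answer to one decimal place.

[period 1]
Births: 79000 × 0.264 = 20856
15–29: 83500 × 0.958 = 79993
30–44: 50500 × 0.972 = 49086
45–59: 79000 × 0.973 = 76867
60+: 16500 × 0.928 + 74000 × 0.481 = 15312 + 35594 = 50906
Net migration: 0–14 + 200 → 21056; 60+ − 370 → 50536
→ [21056, 79993, 49086, 76867, 50536]
Dependents (band 0–14 + band 60+) = 21056 + 50536 = 71592; working-age = 205946; ratio = 71592/205946 × 100 = 34.8

34.8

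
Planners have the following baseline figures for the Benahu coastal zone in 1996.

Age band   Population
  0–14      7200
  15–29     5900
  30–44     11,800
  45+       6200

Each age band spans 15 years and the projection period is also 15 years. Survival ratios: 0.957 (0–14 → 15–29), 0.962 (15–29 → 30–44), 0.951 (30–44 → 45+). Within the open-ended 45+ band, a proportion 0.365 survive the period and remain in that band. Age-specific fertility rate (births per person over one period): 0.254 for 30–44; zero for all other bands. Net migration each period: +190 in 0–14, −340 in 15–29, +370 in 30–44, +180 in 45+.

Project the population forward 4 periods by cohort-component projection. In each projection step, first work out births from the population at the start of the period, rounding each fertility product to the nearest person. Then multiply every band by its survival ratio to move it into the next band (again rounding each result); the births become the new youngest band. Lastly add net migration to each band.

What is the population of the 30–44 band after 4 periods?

1632

Numbering the bands 1..4 from youngest to oldest:
— Period 1 —
Births: 11800 * 0.254 = 2997
Band 2: 7200 * 0.957 = 6890
Band 3: 5900 * 0.962 = 5676
Band 4: 11800 * 0.951 + 6200 * 0.365 = 11222 + 2263 = 13485
Net migration: Band 1 + 190 → 3187; Band 2 − 340 → 6550; Band 3 + 370 → 6046; Band 4 + 180 → 13665
End of period: [3187, 6550, 6046, 13665]
— Period 2 —
Births: 6046 * 0.254 = 1536
Band 2: 3187 * 0.957 = 3050
Band 3: 6550 * 0.962 = 6301
Band 4: 6046 * 0.951 + 13665 * 0.365 = 5750 + 4988 = 10738
Net migration: Band 1 + 190 → 1726; Band 2 − 340 → 2710; Band 3 + 370 → 6671; Band 4 + 180 → 10918
End of period: [1726, 2710, 6671, 10918]
— Period 3 —
Births: 6671 * 0.254 = 1694
Band 2: 1726 * 0.957 = 1652
Band 3: 2710 * 0.962 = 2607
Band 4: 6671 * 0.951 + 10918 * 0.365 = 6344 + 3985 = 10329
Net migration: Band 1 + 190 → 1884; Band 2 − 340 → 1312; Band 3 + 370 → 2977; Band 4 + 180 → 10509
End of period: [1884, 1312, 2977, 10509]
— Period 4 —
Births: 2977 * 0.254 = 756
Band 2: 1884 * 0.957 = 1803
Band 3: 1312 * 0.962 = 1262
Band 4: 2977 * 0.951 + 10509 * 0.365 = 2831 + 3836 = 6667
Net migration: Band 1 + 190 → 946; Band 2 − 340 → 1463; Band 3 + 370 → 1632; Band 4 + 180 → 6847
End of period: [946, 1463, 1632, 6847]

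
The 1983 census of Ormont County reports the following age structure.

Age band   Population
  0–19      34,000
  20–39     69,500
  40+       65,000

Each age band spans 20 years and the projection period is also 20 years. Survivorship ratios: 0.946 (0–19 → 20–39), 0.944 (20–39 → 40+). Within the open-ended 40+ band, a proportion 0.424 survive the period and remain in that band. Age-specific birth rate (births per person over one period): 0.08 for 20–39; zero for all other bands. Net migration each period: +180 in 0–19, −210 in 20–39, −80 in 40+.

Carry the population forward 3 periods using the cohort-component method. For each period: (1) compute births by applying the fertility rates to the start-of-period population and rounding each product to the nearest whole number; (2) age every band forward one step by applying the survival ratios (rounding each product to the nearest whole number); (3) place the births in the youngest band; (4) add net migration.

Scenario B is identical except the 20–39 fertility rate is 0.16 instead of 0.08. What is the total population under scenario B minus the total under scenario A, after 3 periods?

(Groups numbered youngest = 1 to oldest = 3.)
After projecting period 1:
Births: 69500 * 0.08 = 5560
Group 2: 34000 * 0.946 = 32164
Group 3: 69500 * 0.944 + 65000 * 0.424 = 65608 + 27560 = 93168
Net migration: Group 1 + 180 → 5740; Group 2 − 210 → 31954; Group 3 − 80 → 93088
→ [5740, 31954, 93088]
After projecting period 2:
Births: 31954 * 0.08 = 2556
Group 2: 5740 * 0.946 = 5430
Group 3: 31954 * 0.944 + 93088 * 0.424 = 30165 + 39469 = 69634
Net migration: Group 1 + 180 → 2736; Group 2 − 210 → 5220; Group 3 − 80 → 69554
→ [2736, 5220, 69554]
After projecting period 3:
Births: 5220 * 0.08 = 418
Group 2: 2736 * 0.946 = 2588
Group 3: 5220 * 0.944 + 69554 * 0.424 = 4928 + 29491 = 34419
Net migration: Group 1 + 180 → 598; Group 2 − 210 → 2378; Group 3 − 80 → 34339
→ [598, 2378, 34339]
Scenario A total after 3 periods: 37315
Scenario B projection —
After projecting period 1:
Births: 69500 * 0.16 = 11120
Group 2: 34000 * 0.946 = 32164
Group 3: 69500 * 0.944 + 65000 * 0.424 = 65608 + 27560 = 93168
Net migration: Group 1 + 180 → 11300; Group 2 − 210 → 31954; Group 3 − 80 → 93088
→ [11300, 31954, 93088]
After projecting period 2:
Births: 31954 * 0.16 = 5113
Group 2: 11300 * 0.946 = 10690
Group 3: 31954 * 0.944 + 93088 * 0.424 = 30165 + 39469 = 69634
Net migration: Group 1 + 180 → 5293; Group 2 − 210 → 10480; Group 3 − 80 → 69554
→ [5293, 10480, 69554]
After projecting period 3:
Births: 10480 * 0.16 = 1677
Group 2: 5293 * 0.946 = 5007
Group 3: 10480 * 0.944 + 69554 * 0.424 = 9893 + 29491 = 39384
Net migration: Group 1 + 180 → 1857; Group 2 − 210 → 4797; Group 3 − 80 → 39304
→ [1857, 4797, 39304]
Scenario B total after 3 periods: 45958
Difference B − A = 45958 − 37315 = 8643

8643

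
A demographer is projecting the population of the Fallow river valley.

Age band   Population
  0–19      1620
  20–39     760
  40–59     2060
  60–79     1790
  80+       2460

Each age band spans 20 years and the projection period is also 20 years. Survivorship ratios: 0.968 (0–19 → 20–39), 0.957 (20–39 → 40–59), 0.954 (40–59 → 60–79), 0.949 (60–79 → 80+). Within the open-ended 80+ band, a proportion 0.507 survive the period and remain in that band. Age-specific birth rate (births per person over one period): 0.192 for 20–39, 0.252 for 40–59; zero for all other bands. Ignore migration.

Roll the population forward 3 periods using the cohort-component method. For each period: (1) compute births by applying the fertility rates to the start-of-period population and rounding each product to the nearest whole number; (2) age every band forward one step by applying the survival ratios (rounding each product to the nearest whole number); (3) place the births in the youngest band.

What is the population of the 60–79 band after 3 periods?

1432

Let group 1 be 0–19 through group 5 = 80+.
— Period 1 —
Births: 760 × 0.192 = 146 ; 2060 × 0.252 = 519 → total 665
Group 2: 1620 × 0.968 = 1568
Group 3: 760 × 0.957 = 727
Group 4: 2060 × 0.954 = 1965
Group 5: 1790 × 0.949 + 2460 × 0.507 = 1699 + 1247 = 2946
Giving 665 / 1568 / 727 / 1965 / 2946.
— Period 2 —
Births: 1568 × 0.192 = 301 ; 727 × 0.252 = 183 → total 484
Group 2: 665 × 0.968 = 644
Group 3: 1568 × 0.957 = 1501
Group 4: 727 × 0.954 = 694
Group 5: 1965 × 0.949 + 2946 × 0.507 = 1865 + 1494 = 3359
Giving 484 / 644 / 1501 / 694 / 3359.
— Period 3 —
Births: 644 × 0.192 = 124 ; 1501 × 0.252 = 378 → total 502
Group 2: 484 × 0.968 = 469
Group 3: 644 × 0.957 = 616
Group 4: 1501 × 0.954 = 1432
Group 5: 694 × 0.949 + 3359 × 0.507 = 659 + 1703 = 2362
Giving 502 / 469 / 616 / 1432 / 2362.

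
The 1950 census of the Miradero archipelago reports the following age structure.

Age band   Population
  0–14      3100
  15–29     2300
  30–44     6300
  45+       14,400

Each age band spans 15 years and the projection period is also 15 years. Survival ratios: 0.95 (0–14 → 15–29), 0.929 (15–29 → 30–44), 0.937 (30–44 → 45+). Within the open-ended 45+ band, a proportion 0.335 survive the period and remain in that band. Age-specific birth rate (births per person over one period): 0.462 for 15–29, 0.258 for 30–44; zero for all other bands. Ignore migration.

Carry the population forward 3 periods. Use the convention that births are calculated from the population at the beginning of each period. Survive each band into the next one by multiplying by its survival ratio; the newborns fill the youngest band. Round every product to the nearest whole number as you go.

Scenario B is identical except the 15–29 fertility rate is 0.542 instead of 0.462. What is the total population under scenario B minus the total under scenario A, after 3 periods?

684

Call the groups 1 to 4, youngest first.
Period 1:
Births: 2300 × 0.462 = 1063, 6300 × 0.258 = 1625 → total 2688
Group 2: 3100 × 0.95 = 2945
Group 3: 2300 × 0.929 = 2137
Group 4: 6300 × 0.937 + 14400 × 0.335 = 5903 + 4824 = 10727
Giving 2688 / 2945 / 2137 / 10727.
Period 2:
Births: 2945 × 0.462 = 1361, 2137 × 0.258 = 551 → total 1912
Group 2: 2688 × 0.95 = 2554
Group 3: 2945 × 0.929 = 2736
Group 4: 2137 × 0.937 + 10727 × 0.335 = 2002 + 3594 = 5596
Giving 1912 / 2554 / 2736 / 5596.
Period 3:
Births: 2554 × 0.462 = 1180, 2736 × 0.258 = 706 → total 1886
Group 2: 1912 × 0.95 = 1816
Group 3: 2554 × 0.929 = 2373
Group 4: 2736 × 0.937 + 5596 × 0.335 = 2564 + 1875 = 4439
Giving 1886 / 1816 / 2373 / 4439.
Scenario A total after 3 periods: 10514
Scenario B projection —
Period 1:
Births: 2300 × 0.542 = 1247, 6300 × 0.258 = 1625 → total 2872
Group 2: 3100 × 0.95 = 2945
Group 3: 2300 × 0.929 = 2137
Group 4: 6300 × 0.937 + 14400 × 0.335 = 5903 + 4824 = 10727
Giving 2872 / 2945 / 2137 / 10727.
Period 2:
Births: 2945 × 0.542 = 1596, 2137 × 0.258 = 551 → total 2147
Group 2: 2872 × 0.95 = 2728
Group 3: 2945 × 0.929 = 2736
Group 4: 2137 × 0.937 + 10727 × 0.335 = 2002 + 3594 = 5596
Giving 2147 / 2728 / 2736 / 5596.
Period 3:
Births: 2728 × 0.542 = 1479, 2736 × 0.258 = 706 → total 2185
Group 2: 2147 × 0.95 = 2040
Group 3: 2728 × 0.929 = 2534
Group 4: 2736 × 0.937 + 5596 × 0.335 = 2564 + 1875 = 4439
Giving 2185 / 2040 / 2534 / 4439.
Scenario B total after 3 periods: 11198
Difference B − A = 11198 − 10514 = 684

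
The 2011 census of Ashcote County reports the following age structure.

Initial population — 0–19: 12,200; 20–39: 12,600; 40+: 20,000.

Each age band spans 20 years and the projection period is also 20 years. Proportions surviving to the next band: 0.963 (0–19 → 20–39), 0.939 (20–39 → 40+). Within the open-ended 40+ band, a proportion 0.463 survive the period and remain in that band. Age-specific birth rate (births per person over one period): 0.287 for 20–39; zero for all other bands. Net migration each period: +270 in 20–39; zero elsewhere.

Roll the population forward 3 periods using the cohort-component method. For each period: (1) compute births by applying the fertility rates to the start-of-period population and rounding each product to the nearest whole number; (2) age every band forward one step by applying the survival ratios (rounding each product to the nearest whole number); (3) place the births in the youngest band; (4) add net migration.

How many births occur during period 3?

1077

— Period 1 —
Births: 12600 × 0.287 = 3616
20–39: 12200 × 0.963 = 11749
40+: 12600 × 0.939 + 20000 × 0.463 = 11831 + 9260 = 21091
Net migration: 20–39 + 270 → 12019
Population now: 0–19=3616, 20–39=12019, 40+=21091
— Period 2 —
Births: 12019 × 0.287 = 3449
20–39: 3616 × 0.963 = 3482
40+: 12019 × 0.939 + 21091 × 0.463 = 11286 + 9765 = 21051
Net migration: 20–39 + 270 → 3752
Population now: 0–19=3449, 20–39=3752, 40+=21051
— Period 3 —
Births: 3752 × 0.287 = 1077
20–39: 3449 × 0.963 = 3321
40+: 3752 × 0.939 + 21051 × 0.463 = 3523 + 9747 = 13270
Net migration: 20–39 + 270 → 3591
Population now: 0–19=1077, 20–39=3591, 40+=13270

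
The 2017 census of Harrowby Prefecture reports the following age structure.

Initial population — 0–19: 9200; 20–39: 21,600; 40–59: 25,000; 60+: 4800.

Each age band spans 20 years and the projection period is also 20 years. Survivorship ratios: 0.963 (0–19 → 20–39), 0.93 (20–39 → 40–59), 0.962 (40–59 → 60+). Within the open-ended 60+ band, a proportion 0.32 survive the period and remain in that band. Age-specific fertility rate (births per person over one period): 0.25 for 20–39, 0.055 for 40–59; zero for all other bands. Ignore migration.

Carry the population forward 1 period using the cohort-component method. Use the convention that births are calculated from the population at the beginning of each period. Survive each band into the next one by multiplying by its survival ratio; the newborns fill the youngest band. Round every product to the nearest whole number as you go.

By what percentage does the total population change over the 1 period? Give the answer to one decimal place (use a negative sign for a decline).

Period 1:
Births: 21600 × 0.25 = 5400 ; 25000 × 0.055 = 1375 → 6775
20–39: 9200 × 0.963 = 8860
40–59: 21600 × 0.93 = 20088
60+: 25000 × 0.962 + 4800 × 0.32 = 24050 + 1536 = 25586
Population now: 0–19=6775, 20–39=8860, 40–59=20088, 60+=25586
Total: 60600 → 61309; change = 709; percentage change = 1.2%

1.2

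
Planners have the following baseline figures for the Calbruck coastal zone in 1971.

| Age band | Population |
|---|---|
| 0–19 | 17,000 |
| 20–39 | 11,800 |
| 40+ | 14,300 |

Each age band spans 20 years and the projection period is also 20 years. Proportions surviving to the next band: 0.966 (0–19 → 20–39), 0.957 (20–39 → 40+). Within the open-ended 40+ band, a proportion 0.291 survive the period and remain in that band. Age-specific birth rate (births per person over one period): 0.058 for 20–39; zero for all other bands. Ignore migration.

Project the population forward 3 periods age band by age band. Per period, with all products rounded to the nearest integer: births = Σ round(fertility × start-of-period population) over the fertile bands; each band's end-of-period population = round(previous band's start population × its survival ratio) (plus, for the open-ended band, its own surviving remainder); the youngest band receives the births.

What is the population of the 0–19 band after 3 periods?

38

— Period 1 —
Births: 11800 × 0.058 = 684
20–39: 17000 × 0.966 = 16422
40+: 11800 × 0.957 + 14300 × 0.291 = 11293 + 4161 = 15454
Population now: 0–19=684, 20–39=16422, 40+=15454
— Period 2 —
Births: 16422 × 0.058 = 952
20–39: 684 × 0.966 = 661
40+: 16422 × 0.957 + 15454 × 0.291 = 15716 + 4497 = 20213
Population now: 0–19=952, 20–39=661, 40+=20213
— Period 3 —
Births: 661 × 0.058 = 38
20–39: 952 × 0.966 = 920
40+: 661 × 0.957 + 20213 × 0.291 = 633 + 5882 = 6515
Population now: 0–19=38, 20–39=920, 40+=6515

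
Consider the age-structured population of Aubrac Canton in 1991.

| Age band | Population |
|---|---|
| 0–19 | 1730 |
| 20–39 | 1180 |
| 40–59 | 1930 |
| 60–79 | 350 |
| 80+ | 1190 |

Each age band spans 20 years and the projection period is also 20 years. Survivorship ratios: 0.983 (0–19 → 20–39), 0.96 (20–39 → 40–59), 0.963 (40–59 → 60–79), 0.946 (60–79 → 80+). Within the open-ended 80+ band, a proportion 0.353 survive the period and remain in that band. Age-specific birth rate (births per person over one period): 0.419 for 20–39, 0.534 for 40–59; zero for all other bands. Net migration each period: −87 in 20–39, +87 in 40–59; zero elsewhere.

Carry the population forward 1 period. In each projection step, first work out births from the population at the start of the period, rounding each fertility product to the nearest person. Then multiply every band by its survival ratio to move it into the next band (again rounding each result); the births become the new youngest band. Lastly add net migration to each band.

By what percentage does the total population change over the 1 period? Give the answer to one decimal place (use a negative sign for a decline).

Numbering the groups 1..5 from youngest to oldest:
Period 1.
Births: 1180 × 0.419 = 494 ; 1930 × 0.534 = 1031 → 1525
Group 2: 1730 × 0.983 = 1701
Group 3: 1180 × 0.96 = 1133
Group 4: 1930 × 0.963 = 1859
Group 5: 350 × 0.946 + 1190 × 0.353 = 331 + 420 = 751
Net migration: Group 2 − 87 → 1614; Group 3 + 87 → 1220
End of period: [1525, 1614, 1220, 1859, 751]
Total: 6380 → 6969; change = 589; percentage change = 9.2%

9.2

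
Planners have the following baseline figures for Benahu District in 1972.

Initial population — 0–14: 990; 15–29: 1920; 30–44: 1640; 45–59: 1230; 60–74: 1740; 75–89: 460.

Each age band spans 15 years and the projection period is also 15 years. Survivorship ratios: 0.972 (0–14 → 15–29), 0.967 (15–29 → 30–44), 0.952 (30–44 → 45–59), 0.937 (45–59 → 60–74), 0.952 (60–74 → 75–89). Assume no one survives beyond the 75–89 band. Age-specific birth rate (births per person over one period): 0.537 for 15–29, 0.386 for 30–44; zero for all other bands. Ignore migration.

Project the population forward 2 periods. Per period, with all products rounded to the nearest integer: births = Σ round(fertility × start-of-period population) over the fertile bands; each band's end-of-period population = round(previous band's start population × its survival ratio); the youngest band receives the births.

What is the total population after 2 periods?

8110

Numbering the bands 1..6 from youngest to oldest:
Period 1:
Births: 1920 × 0.537 = 1031  |  1640 × 0.386 = 633 → 1664
Band 2: 990 × 0.972 = 962
Band 3: 1920 × 0.967 = 1857
Band 4: 1640 × 0.952 = 1561
Band 5: 1230 × 0.937 = 1153
Band 6: 1740 × 0.952 = 1656
End of period: [1664, 962, 1857, 1561, 1153, 1656]
Period 2:
Births: 962 × 0.537 = 517  |  1857 × 0.386 = 717 → 1234
Band 2: 1664 × 0.972 = 1617
Band 3: 962 × 0.967 = 930
Band 4: 1857 × 0.952 = 1768
Band 5: 1561 × 0.937 = 1463
Band 6: 1153 × 0.952 = 1098
End of period: [1234, 1617, 930, 1768, 1463, 1098]
Total after period 2: 1234 + 1617 + 930 + 1768 + 1463 + 1098 = 8110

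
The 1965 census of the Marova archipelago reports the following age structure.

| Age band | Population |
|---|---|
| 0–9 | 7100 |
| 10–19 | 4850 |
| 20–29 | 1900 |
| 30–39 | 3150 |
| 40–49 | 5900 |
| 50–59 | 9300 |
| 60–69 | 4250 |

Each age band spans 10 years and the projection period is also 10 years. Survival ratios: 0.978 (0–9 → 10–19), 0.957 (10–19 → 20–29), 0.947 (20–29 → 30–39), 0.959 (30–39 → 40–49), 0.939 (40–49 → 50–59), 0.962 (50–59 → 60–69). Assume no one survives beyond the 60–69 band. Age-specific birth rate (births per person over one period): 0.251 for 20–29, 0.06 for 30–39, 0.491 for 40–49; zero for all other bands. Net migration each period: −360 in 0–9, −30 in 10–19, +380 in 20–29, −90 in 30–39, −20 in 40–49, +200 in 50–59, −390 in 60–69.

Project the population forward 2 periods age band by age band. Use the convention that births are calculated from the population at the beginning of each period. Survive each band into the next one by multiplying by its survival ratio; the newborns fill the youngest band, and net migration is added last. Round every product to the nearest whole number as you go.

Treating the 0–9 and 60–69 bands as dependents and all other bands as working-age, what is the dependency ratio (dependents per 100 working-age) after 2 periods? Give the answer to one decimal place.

39.2

After projecting period 1:
Births: 1900 × 0.251 = 477  |  3150 × 0.06 = 189  |  5900 × 0.491 = 2897 — total 3563
10–19: 7100 × 0.978 = 6944
20–29: 4850 × 0.957 = 4641
30–39: 1900 × 0.947 = 1799
40–49: 3150 × 0.959 = 3021
50–59: 5900 × 0.939 = 5540
60–69: 9300 × 0.962 = 8947
Net migration: 0–9 − 360 → 3203; 10–19 − 30 → 6914; 20–29 + 380 → 5021; 30–39 − 90 → 1709; 40–49 − 20 → 3001; 50–59 + 200 → 5740; 60–69 − 390 → 8557
Giving 3203 / 6914 / 5021 / 1709 / 3001 / 5740 / 8557.
After projecting period 2:
Births: 5021 × 0.251 = 1260  |  1709 × 0.06 = 103  |  3001 × 0.491 = 1473 — total 2836
10–19: 3203 × 0.978 = 3133
20–29: 6914 × 0.957 = 6617
30–39: 5021 × 0.947 = 4755
40–49: 1709 × 0.959 = 1639
50–59: 3001 × 0.939 = 2818
60–69: 5740 × 0.962 = 5522
Net migration: 0–9 − 360 → 2476; 10–19 − 30 → 3103; 20–29 + 380 → 6997; 30–39 − 90 → 4665; 40–49 − 20 → 1619; 50–59 + 200 → 3018; 60–69 − 390 → 5132
Giving 2476 / 3103 / 6997 / 4665 / 1619 / 3018 / 5132.
Dependents (band 0–9 + band 60–69) = 2476 + 5132 = 7608; working-age = 19402; ratio = 7608/19402 × 100 = 39.2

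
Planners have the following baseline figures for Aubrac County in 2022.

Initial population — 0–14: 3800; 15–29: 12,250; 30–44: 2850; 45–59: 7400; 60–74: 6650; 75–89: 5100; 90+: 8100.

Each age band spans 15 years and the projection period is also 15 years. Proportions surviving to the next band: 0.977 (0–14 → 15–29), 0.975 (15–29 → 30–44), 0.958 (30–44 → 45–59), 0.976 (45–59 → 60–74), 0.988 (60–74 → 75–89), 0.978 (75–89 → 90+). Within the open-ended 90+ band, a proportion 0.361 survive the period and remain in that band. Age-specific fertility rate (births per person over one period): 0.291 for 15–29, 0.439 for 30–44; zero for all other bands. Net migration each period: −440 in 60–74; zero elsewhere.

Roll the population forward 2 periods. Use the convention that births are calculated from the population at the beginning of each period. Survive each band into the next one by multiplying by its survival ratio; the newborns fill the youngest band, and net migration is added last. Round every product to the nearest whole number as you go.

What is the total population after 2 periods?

44296

Period 1:
Births: 12250 × 0.291 = 3565 ; 2850 × 0.439 = 1251 ⇒ total 4816
15–29: 3800 × 0.977 = 3713
30–44: 12250 × 0.975 = 11944
45–59: 2850 × 0.958 = 2730
60–74: 7400 × 0.976 = 7222
75–89: 6650 × 0.988 = 6570
90+: 5100 × 0.978 + 8100 × 0.361 = 4988 + 2924 = 7912
Net migration: 60–74 − 440 → 6782
Population now: 0–14=4816, 15–29=3713, 30–44=11944, 45–59=2730, 60–74=6782, 75–89=6570, 90+=7912
Period 2:
Births: 3713 × 0.291 = 1080 ; 11944 × 0.439 = 5243 ⇒ total 6323
15–29: 4816 × 0.977 = 4705
30–44: 3713 × 0.975 = 3620
45–59: 11944 × 0.958 = 11442
60–74: 2730 × 0.976 = 2664
75–89: 6782 × 0.988 = 6701
90+: 6570 × 0.978 + 7912 × 0.361 = 6425 + 2856 = 9281
Net migration: 60–74 − 440 → 2224
Population now: 0–14=6323, 15–29=4705, 30–44=3620, 45–59=11442, 60–74=2224, 75–89=6701, 90+=9281
Total after period 2: 6323 + 4705 + 3620 + 11442 + 2224 + 6701 + 9281 = 44296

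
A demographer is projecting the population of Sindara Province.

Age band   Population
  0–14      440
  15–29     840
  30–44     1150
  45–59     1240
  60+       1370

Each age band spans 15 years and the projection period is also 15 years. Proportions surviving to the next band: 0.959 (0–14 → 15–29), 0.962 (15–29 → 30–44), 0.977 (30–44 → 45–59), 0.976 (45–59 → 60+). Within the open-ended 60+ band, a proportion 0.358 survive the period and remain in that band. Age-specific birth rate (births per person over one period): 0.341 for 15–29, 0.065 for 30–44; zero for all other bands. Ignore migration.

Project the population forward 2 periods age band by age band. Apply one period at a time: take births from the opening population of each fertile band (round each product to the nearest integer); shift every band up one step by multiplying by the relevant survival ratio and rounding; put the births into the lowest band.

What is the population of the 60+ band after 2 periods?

1706

(Groups numbered youngest = 1 to oldest = 5.)
— Period 1 —
Births: 840 * 0.341 = 286 ; 1150 * 0.065 = 75 — total 361
Group 2: 440 * 0.959 = 422
Group 3: 840 * 0.962 = 808
Group 4: 1150 * 0.977 = 1124
Group 5: 1240 * 0.976 + 1370 * 0.358 = 1210 + 490 = 1700
Population now: 0–14=361, 15–29=422, 30–44=808, 45–59=1124, 60+=1700
— Period 2 —
Births: 422 * 0.341 = 144 ; 808 * 0.065 = 53 — total 197
Group 2: 361 * 0.959 = 346
Group 3: 422 * 0.962 = 406
Group 4: 808 * 0.977 = 789
Group 5: 1124 * 0.976 + 1700 * 0.358 = 1097 + 609 = 1706
Population now: 0–14=197, 15–29=346, 30–44=406, 45–59=789, 60+=1706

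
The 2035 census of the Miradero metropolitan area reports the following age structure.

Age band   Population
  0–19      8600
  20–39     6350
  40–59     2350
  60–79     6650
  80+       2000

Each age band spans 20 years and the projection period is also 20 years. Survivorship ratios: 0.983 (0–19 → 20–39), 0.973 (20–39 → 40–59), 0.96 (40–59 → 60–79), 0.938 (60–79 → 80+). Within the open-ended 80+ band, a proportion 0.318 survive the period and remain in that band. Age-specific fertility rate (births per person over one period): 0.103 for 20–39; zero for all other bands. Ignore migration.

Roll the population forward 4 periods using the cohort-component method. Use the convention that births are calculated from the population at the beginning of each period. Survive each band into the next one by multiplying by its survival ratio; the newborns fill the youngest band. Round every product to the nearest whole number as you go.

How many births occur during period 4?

After projecting period 1:
Births: 6350 × 0.103 = 654
20–39: 8600 × 0.983 = 8454
40–59: 6350 × 0.973 = 6179
60–79: 2350 × 0.96 = 2256
80+: 6650 × 0.938 + 2000 × 0.318 = 6238 + 636 = 6874
→ [654, 8454, 6179, 2256, 6874]
After projecting period 2:
Births: 8454 × 0.103 = 871
20–39: 654 × 0.983 = 643
40–59: 8454 × 0.973 = 8226
60–79: 6179 × 0.96 = 5932
80+: 2256 × 0.938 + 6874 × 0.318 = 2116 + 2186 = 4302
→ [871, 643, 8226, 5932, 4302]
After projecting period 3:
Births: 643 × 0.103 = 66
20–39: 871 × 0.983 = 856
40–59: 643 × 0.973 = 626
60–79: 8226 × 0.96 = 7897
80+: 5932 × 0.938 + 4302 × 0.318 = 5564 + 1368 = 6932
→ [66, 856, 626, 7897, 6932]
After projecting period 4:
Births: 856 × 0.103 = 88
20–39: 66 × 0.983 = 65
40–59: 856 × 0.973 = 833
60–79: 626 × 0.96 = 601
80+: 7897 × 0.938 + 6932 × 0.318 = 7407 + 2204 = 9611
→ [88, 65, 833, 601, 9611]

88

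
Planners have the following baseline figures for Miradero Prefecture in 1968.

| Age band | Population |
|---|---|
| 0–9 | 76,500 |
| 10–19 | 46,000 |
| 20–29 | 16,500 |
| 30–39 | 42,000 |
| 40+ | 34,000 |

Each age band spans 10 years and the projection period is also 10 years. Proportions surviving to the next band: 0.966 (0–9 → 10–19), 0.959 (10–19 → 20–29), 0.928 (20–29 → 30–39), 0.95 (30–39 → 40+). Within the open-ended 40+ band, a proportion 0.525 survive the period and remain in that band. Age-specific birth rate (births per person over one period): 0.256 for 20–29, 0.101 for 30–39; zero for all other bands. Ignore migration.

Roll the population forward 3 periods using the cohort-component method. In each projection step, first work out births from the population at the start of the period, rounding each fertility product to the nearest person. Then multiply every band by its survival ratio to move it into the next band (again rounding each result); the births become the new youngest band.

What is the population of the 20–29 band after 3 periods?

7843

Numbering the bands 1..5 from youngest to oldest:
Period 1:
Births: 16500 × 0.256 = 4224  |  42000 × 0.101 = 4242 — total 8466
Band 2: 76500 × 0.966 = 73899
Band 3: 46000 × 0.959 = 44114
Band 4: 16500 × 0.928 = 15312
Band 5: 42000 × 0.95 + 34000 × 0.525 = 39900 + 17850 = 57750
Giving 8466 / 73899 / 44114 / 15312 / 57750.
Period 2:
Births: 44114 × 0.256 = 11293  |  15312 × 0.101 = 1547 — total 12840
Band 2: 8466 × 0.966 = 8178
Band 3: 73899 × 0.959 = 70869
Band 4: 44114 × 0.928 = 40938
Band 5: 15312 × 0.95 + 57750 × 0.525 = 14546 + 30319 = 44865
Giving 12840 / 8178 / 70869 / 40938 / 44865.
Period 3:
Births: 70869 × 0.256 = 18142  |  40938 × 0.101 = 4135 — total 22277
Band 2: 12840 × 0.966 = 12403
Band 3: 8178 × 0.959 = 7843
Band 4: 70869 × 0.928 = 65766
Band 5: 40938 × 0.95 + 44865 × 0.525 = 38891 + 23554 = 62445
Giving 22277 / 12403 / 7843 / 65766 / 62445.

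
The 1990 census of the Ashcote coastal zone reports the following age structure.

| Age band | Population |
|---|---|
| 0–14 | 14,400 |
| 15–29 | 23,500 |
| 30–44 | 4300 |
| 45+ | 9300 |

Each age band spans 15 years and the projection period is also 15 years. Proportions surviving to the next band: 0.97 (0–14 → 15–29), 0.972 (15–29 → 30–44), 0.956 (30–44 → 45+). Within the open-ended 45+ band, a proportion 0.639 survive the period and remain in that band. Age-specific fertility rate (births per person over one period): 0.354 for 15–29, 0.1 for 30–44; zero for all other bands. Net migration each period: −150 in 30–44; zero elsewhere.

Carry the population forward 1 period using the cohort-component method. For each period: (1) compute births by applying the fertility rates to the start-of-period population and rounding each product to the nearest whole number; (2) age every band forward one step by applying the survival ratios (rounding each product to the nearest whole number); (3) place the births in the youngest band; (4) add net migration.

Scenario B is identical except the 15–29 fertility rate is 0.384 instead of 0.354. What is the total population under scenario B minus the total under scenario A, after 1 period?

705

After projecting period 1:
Births: 23500 × 0.354 = 8319  |  4300 × 0.1 = 430 ⇒ total 8749
15–29: 14400 × 0.97 = 13968
30–44: 23500 × 0.972 = 22842
45+: 4300 × 0.956 + 9300 × 0.639 = 4111 + 5943 = 10054
Net migration: 30–44 − 150 → 22692
Giving 8749 / 13968 / 22692 / 10054.
Scenario A total after 1 period: 55463
Scenario B projection —
After projecting period 1:
Births: 23500 × 0.384 = 9024  |  4300 × 0.1 = 430 ⇒ total 9454
15–29: 14400 × 0.97 = 13968
30–44: 23500 × 0.972 = 22842
45+: 4300 × 0.956 + 9300 × 0.639 = 4111 + 5943 = 10054
Net migration: 30–44 − 150 → 22692
Giving 9454 / 13968 / 22692 / 10054.
Scenario B total after 1 period: 56168
Difference B − A = 56168 − 55463 = 705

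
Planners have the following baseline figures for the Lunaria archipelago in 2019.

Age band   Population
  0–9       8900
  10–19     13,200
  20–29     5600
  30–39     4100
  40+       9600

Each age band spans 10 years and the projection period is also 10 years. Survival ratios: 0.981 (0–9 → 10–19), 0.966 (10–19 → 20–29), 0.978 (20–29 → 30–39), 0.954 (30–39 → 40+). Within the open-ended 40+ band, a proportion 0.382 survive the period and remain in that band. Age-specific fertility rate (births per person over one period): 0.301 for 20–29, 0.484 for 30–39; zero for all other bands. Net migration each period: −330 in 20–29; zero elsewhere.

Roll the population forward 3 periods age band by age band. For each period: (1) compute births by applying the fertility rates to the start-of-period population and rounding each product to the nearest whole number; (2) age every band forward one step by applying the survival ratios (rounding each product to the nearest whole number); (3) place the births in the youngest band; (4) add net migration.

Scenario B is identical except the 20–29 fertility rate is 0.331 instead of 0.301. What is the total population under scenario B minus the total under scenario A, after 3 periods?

Numbering the bands 1..5 from youngest to oldest:
Period 1.
Births: 5600 × 0.301 = 1686 ; 4100 × 0.484 = 1984 ⇒ total 3670
Band 2: 8900 × 0.981 = 8731
Band 3: 13200 × 0.966 = 12751
Band 4: 5600 × 0.978 = 5477
Band 5: 4100 × 0.954 + 9600 × 0.382 = 3911 + 3667 = 7578
Net migration: Band 3 − 330 → 12421
Giving 3670 / 8731 / 12421 / 5477 / 7578.
Period 2.
Births: 12421 × 0.301 = 3739 ; 5477 × 0.484 = 2651 ⇒ total 6390
Band 2: 3670 × 0.981 = 3600
Band 3: 8731 × 0.966 = 8434
Band 4: 12421 × 0.978 = 12148
Band 5: 5477 × 0.954 + 7578 × 0.382 = 5225 + 2895 = 8120
Net migration: Band 3 − 330 → 8104
Giving 6390 / 3600 / 8104 / 12148 / 8120.
Period 3.
Births: 8104 × 0.301 = 2439 ; 12148 × 0.484 = 5880 ⇒ total 8319
Band 2: 6390 × 0.981 = 6269
Band 3: 3600 × 0.966 = 3478
Band 4: 8104 × 0.978 = 7926
Band 5: 12148 × 0.954 + 8120 × 0.382 = 11589 + 3102 = 14691
Net migration: Band 3 − 330 → 3148
Giving 8319 / 6269 / 3148 / 7926 / 14691.
Scenario A total after 3 periods: 40353
Scenario B projection —
Period 1.
Births: 5600 × 0.331 = 1854 ; 4100 × 0.484 = 1984 ⇒ total 3838
Band 2: 8900 × 0.981 = 8731
Band 3: 13200 × 0.966 = 12751
Band 4: 5600 × 0.978 = 5477
Band 5: 4100 × 0.954 + 9600 × 0.382 = 3911 + 3667 = 7578
Net migration: Band 3 − 330 → 12421
Giving 3838 / 8731 / 12421 / 5477 / 7578.
Period 2.
Births: 12421 × 0.331 = 4111 ; 5477 × 0.484 = 2651 ⇒ total 6762
Band 2: 3838 × 0.981 = 3765
Band 3: 8731 × 0.966 = 8434
Band 4: 12421 × 0.978 = 12148
Band 5: 5477 × 0.954 + 7578 × 0.382 = 5225 + 2895 = 8120
Net migration: Band 3 − 330 → 8104
Giving 6762 / 3765 / 8104 / 12148 / 8120.
Period 3.
Births: 8104 × 0.331 = 2682 ; 12148 × 0.484 = 5880 ⇒ total 8562
Band 2: 6762 × 0.981 = 6634
Band 3: 3765 × 0.966 = 3637
Band 4: 8104 × 0.978 = 7926
Band 5: 12148 × 0.954 + 8120 × 0.382 = 11589 + 3102 = 14691
Net migration: Band 3 − 330 → 3307
Giving 8562 / 6634 / 3307 / 7926 / 14691.
Scenario B total after 3 periods: 41120
Difference B − A = 41120 − 40353 = 767

767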